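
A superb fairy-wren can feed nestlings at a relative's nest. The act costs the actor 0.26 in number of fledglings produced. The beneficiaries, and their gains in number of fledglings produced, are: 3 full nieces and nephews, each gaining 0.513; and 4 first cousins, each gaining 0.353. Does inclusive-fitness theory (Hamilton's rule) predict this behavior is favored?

Yes

Hamilton's rule: the trait is favored when the sum of r·B over every recipient exceeds the actor's cost C.
r to a full niece or nephew = 1/4 (full aunt/uncle↔niece/nephew: two paths of length 3 through the shared grandparent pair: r = 2·(1/2)^3 = 1/4).
r to a first cousin = 1/8 (first cousins share one grandparent pair — two paths of length 4: r = 2·(1/2)^4 = 1/8).
Summing one r·B term per recipient: 3·0.25·0.513 + 4·0.125·0.353 = 0.56125.
0.56125 > 0.26: the indirect benefit exceeds the cost.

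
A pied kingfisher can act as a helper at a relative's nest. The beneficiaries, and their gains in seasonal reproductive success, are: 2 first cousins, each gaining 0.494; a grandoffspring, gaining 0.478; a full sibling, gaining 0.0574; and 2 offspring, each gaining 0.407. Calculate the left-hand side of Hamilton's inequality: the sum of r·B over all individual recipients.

0.6787

r to a first cousin = 1/8 (first cousins share one grandparent pair — two paths of length 4: r = 2·(1/2)^4 = 1/8).
r to a grandoffspring = 1/4 (two parent–offspring links: r = (1/2)^2 = 1/4).
r to a full sibling = 1/2 (full sibs share both parents — two paths of length 2: r = 2·(1/2)^2 = 1/2).
r to an offspring = 1/2 (one parent–offspring link: r = (1/2)^1 = 1/2).
Summing one r·B term per recipient: 2·0.125·0.494 + 1·0.25·0.478 + 1·0.5·0.0574 + 2·0.5·0.407 = 0.6787.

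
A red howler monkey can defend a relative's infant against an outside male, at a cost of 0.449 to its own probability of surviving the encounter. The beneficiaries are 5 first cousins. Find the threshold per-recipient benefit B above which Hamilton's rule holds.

r to a first cousin = 1/8 (first cousins share one grandparent pair — two paths of length 4: r = 2·(1/2)^4 = 1/8).
Hamilton's rule with n recipients of equal r: n·r·B > C, so B > C/(n·r) = 0.449/(5·0.125) = 0.7184.

0.7184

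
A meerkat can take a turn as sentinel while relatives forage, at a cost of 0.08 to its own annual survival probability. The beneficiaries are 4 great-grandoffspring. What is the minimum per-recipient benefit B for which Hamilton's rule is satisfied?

r to a great-grandoffspring = 1/8 (three parent–offspring links: r = (1/2)^3 = 1/8).
Hamilton's rule with n recipients of equal r: n·r·B > C, so B > C/(n·r) = 0.08/(4·0.125) = 0.16.

0.16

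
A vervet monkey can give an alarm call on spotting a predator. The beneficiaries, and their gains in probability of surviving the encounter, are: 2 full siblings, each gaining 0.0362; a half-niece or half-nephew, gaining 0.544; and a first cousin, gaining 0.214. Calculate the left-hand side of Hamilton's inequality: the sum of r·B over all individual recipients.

0.13095

r to a full sibling = 1/2 (full sibs share both parents — two paths of length 2: r = 2·(1/2)^2 = 1/2).
r to a half-niece or half-nephew = 1/8 (half-aunt/uncle↔niece/nephew: one path of length 3: r = (1/2)^3 = 1/8).
r to a first cousin = 1/8 (first cousins share one grandparent pair — two paths of length 4: r = 2·(1/2)^4 = 1/8).
Summing one r·B term per recipient: 2·0.5·0.0362 + 1·0.125·0.544 + 1·0.125·0.214 = 0.13095.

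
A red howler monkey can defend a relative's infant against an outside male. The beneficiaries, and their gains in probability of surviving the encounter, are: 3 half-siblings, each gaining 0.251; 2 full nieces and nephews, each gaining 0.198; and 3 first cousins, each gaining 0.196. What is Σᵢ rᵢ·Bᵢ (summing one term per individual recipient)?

0.36075

r to a half-sibling = 0.25 (half-sibs share one parent — one path of length 2: r = (1/2)^2 = 1/4).
r to a full niece or nephew = 1/4 (full aunt/uncle↔niece/nephew: two paths of length 3 through the shared grandparent pair: r = 2·(1/2)^3 = 1/4).
r to a first cousin = 0.125 (first cousins share one grandparent pair — two paths of length 4: r = 2·(1/2)^4 = 1/8).
Summing one r·B term per recipient: 3·0.25·0.251 + 2·0.25·0.198 + 3·0.125·0.196 = 0.36075.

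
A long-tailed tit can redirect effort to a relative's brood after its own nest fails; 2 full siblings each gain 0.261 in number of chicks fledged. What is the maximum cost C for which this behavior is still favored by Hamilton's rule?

r to a full sibling = 0.5 (full sibs share both parents — two paths of length 2: r = 2·(1/2)^2 = 1/2).
Hamilton's rule: n·r·B > C, so the trait is favored while C < n·r·B = 2·0.5·0.261 = 0.261.

0.261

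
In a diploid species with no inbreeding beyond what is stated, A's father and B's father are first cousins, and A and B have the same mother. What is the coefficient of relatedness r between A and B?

0.28125

Relatedness sums over independent paths through distinct common ancestors.
A and B are related in two ways: second cousins through their fathers (r = 1/32) and half-sibs through their shared mother (r = 1/4).
r = 1/32 + 1/4 = 0.28125.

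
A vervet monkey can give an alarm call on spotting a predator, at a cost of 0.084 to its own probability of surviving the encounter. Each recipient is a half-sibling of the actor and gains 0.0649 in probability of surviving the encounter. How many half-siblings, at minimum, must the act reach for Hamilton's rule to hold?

6

r to a half-sibling = 0.25 (half-sibs share one parent — one path of length 2: r = (1/2)^2 = 1/4).
Hamilton's rule: n·r·B > C  ⇒  n > C/(r·B) = 0.084/(0.25·0.0649) = 5.177.
The smallest integer exceeding 5.177 is 6.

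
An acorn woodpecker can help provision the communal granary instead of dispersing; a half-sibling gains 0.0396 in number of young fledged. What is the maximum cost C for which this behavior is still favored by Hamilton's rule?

0.0099

r to a half-sibling = 0.25 (half-sibs share one parent — one path of length 2: r = (1/2)^2 = 1/4).
Hamilton's rule: n·r·B > C, so the trait is favored while C < n·r·B = 1·0.25·0.0396 = 0.0099.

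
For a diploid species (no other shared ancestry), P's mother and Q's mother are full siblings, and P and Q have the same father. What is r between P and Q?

0.375

Independent pedigree routes through distinct common ancestors add.
P and Q are related in two ways: first cousins through their mothers (r = 1/8) and half-sibs through their shared father (r = 1/4).
r = 1/8 + 1/4 = 3/8 = 0.375.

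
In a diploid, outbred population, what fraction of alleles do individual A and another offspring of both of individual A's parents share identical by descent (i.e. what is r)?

Each parent–offspring link contributes a factor of 1/2, and independent paths through distinct common ancestors add.
Full sibs share both parents — two paths of length 2: r = 2·(1/2)^2 = 1/2.

0.5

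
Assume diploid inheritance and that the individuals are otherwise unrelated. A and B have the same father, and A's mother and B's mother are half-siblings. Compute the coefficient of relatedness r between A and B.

Wright's path rule: contributions from independent ancestry routes add.
A and B are related in two ways: half-sibs through their shared father (r = 1/4) and half first cousins through their mothers (r = 1/16).
r = 1/4 + 1/16 = 5/16 = 0.3125.

0.3125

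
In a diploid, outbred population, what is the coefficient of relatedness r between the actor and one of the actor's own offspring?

0.5

Each parent–offspring link contributes a factor of 1/2, and independent paths through distinct common ancestors add.
One parent–offspring link: r = (1/2)^1 = 1/2.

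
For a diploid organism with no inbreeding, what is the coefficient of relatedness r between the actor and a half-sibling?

Each parent–offspring link contributes a factor of 1/2, and independent paths through distinct common ancestors add.
Half-sibs share one parent — one path of length 2: r = (1/2)^2 = 1/4.

0.25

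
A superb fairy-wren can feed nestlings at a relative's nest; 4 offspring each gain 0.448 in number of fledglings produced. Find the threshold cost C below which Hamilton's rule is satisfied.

r to an offspring = 0.5 (one parent–offspring link: r = (1/2)^1 = 1/2).
Hamilton's rule: n·r·B > C, so the trait is favored while C < n·r·B = 4·0.5·0.448 = 0.896.

0.896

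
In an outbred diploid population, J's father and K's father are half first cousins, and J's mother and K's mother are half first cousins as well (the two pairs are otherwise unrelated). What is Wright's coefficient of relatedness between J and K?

With two independent routes of shared ancestry, r is the sum of the two contributions.
J and K are related in two ways: half second cousins through their fathers (r = 1/64) and half second cousins through their mothers (r = 1/64).
r = 1/64 + 1/64 = 1/32 = 0.03125.

0.03125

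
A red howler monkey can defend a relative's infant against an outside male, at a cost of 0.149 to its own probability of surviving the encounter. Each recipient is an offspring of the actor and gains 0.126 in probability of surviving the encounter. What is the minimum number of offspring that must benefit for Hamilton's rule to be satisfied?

3

r to an offspring = 1/2 (one parent–offspring link: r = (1/2)^1 = 1/2).
Hamilton's rule: n·r·B > C  ⇒  n > C/(r·B) = 0.149/(0.5·0.126) = 2.365.
The smallest integer exceeding 2.365 is 3.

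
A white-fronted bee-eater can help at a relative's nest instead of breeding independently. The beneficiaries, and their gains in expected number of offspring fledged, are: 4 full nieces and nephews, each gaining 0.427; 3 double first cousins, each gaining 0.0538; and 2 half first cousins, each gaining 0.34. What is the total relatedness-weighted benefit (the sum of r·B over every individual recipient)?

r to a full niece or nephew = 1/4 (full aunt/uncle↔niece/nephew: two paths of length 3 through the shared grandparent pair: r = 2·(1/2)^3 = 1/4).
r to a double first cousin = 0.25 (double first cousins share both grandparent pairs — four paths of length 4: r = 4·(1/2)^4 = 1/4).
r to a half first cousin = 1/16 (half first cousins share one grandparent — one path of length 4: r = (1/2)^4 = 1/16).
Summing one r·B term per recipient: 4·0.25·0.427 + 3·0.25·0.0538 + 2·0.0625·0.34 = 0.50985.

0.50985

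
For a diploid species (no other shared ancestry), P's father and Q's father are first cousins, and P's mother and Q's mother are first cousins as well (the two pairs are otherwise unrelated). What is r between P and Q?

Independent pedigree routes through distinct common ancestors add.
P and Q are related in two ways: second cousins through their fathers (r = 1/32) and second cousins through their mothers (r = 1/32).
r = 1/32 + 1/32 = 1/16 = 0.0625.

0.0625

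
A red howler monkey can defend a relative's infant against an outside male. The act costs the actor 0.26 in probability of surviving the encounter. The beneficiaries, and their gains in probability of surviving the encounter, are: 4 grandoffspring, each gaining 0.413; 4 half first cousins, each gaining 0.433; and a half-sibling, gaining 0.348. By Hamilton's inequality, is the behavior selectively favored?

Yes

Hamilton's rule: the trait is favored when the sum of r·B over every recipient exceeds the actor's cost C.
r to a grandoffspring = 1/4 (two parent–offspring links: r = (1/2)^2 = 1/4).
r to a half first cousin = 1/16 (half first cousins share one grandparent — one path of length 4: r = (1/2)^4 = 1/16).
r to a half-sibling = 0.25 (half-sibs share one parent — one path of length 2: r = (1/2)^2 = 1/4).
Summing one r·B term per recipient: 4·0.25·0.413 + 4·0.0625·0.433 + 1·0.25·0.348 = 0.60825.
0.60825 > 0.26: the indirect benefit exceeds the cost.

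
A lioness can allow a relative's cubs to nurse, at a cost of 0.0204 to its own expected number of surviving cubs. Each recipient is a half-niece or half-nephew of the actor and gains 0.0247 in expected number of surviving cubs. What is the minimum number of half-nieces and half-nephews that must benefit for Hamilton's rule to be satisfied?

7

r to a half-niece or half-nephew = 0.125 (half-aunt/uncle↔niece/nephew: one path of length 3: r = (1/2)^3 = 1/8).
Hamilton's rule: n·r·B > C  ⇒  n > C/(r·B) = 0.0204/(0.125·0.0247) = 6.607.
The smallest integer exceeding 6.607 is 7.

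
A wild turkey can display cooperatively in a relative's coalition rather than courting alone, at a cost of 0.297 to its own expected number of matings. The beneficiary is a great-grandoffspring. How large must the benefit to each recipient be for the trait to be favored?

2.376

r to a great-grandoffspring = 0.125 (three parent–offspring links: r = (1/2)^3 = 1/8).
Hamilton's rule with n recipients of equal r: n·r·B > C, so B > C/(n·r) = 0.297/(1·0.125) = 2.376.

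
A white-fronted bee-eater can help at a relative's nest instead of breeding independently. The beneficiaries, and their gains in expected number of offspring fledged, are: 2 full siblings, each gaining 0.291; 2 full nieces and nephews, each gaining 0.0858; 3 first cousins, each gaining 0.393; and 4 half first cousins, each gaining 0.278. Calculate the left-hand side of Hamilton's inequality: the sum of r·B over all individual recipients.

0.550775

r to a full sibling = 1/2 (full sibs share both parents — two paths of length 2: r = 2·(1/2)^2 = 1/2).
r to a full niece or nephew = 0.25 (full aunt/uncle↔niece/nephew: two paths of length 3 through the shared grandparent pair: r = 2·(1/2)^3 = 1/4).
r to a first cousin = 0.125 (first cousins share one grandparent pair — two paths of length 4: r = 2·(1/2)^4 = 1/8).
r to a half first cousin = 1/16 (half first cousins share one grandparent — one path of length 4: r = (1/2)^4 = 1/16).
Summing one r·B term per recipient: 2·0.5·0.291 + 2·0.25·0.0858 + 3·0.125·0.393 + 4·0.0625·0.278 = 0.550775.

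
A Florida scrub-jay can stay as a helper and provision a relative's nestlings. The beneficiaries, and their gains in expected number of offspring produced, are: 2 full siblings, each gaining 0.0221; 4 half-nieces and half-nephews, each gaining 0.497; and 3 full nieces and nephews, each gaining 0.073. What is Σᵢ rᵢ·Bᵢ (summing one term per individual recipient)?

0.32535

r to a full sibling = 0.5 (full sibs share both parents — two paths of length 2: r = 2·(1/2)^2 = 1/2).
r to a half-niece or half-nephew = 0.125 (half-aunt/uncle↔niece/nephew: one path of length 3: r = (1/2)^3 = 1/8).
r to a full niece or nephew = 1/4 (full aunt/uncle↔niece/nephew: two paths of length 3 through the shared grandparent pair: r = 2·(1/2)^3 = 1/4).
Summing one r·B term per recipient: 2·0.5·0.0221 + 4·0.125·0.497 + 3·0.25·0.073 = 0.32535.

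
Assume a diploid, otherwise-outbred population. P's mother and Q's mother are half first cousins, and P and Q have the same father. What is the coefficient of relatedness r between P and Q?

0.265625

Independent pedigree routes through distinct common ancestors add.
P and Q are related in two ways: half second cousins through their mothers (r = 1/64) and half-sibs through their shared father (r = 1/4).
r = 1/64 + 1/4 = 17/64 = 0.265625.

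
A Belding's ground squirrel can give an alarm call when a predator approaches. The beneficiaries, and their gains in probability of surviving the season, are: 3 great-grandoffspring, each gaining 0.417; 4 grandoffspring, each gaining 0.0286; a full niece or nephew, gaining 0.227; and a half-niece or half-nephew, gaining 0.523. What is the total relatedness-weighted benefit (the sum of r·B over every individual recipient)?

0.3071

r to a great-grandoffspring = 0.125 (three parent–offspring links: r = (1/2)^3 = 1/8).
r to a grandoffspring = 1/4 (two parent–offspring links: r = (1/2)^2 = 1/4).
r to a full niece or nephew = 0.25 (full aunt/uncle↔niece/nephew: two paths of length 3 through the shared grandparent pair: r = 2·(1/2)^3 = 1/4).
r to a half-niece or half-nephew = 1/8 (half-aunt/uncle↔niece/nephew: one path of length 3: r = (1/2)^3 = 1/8).
Summing one r·B term per recipient: 3·0.125·0.417 + 4·0.25·0.0286 + 1·0.25·0.227 + 1·0.125·0.523 = 0.3071.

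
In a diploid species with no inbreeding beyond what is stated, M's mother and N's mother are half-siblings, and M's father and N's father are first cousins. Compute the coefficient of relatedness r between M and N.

0.09375

With two independent routes of shared ancestry, r is the sum of the two contributions.
M and N are related in two ways: half first cousins through their mothers (r = 1/16) and second cousins through their fathers (r = 1/32).
r = 1/16 + 1/32 = 3/32 = 0.09375.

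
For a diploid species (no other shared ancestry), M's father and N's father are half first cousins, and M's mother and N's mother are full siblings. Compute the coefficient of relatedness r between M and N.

0.140625

With two independent routes of shared ancestry, r is the sum of the two contributions.
M and N are related in two ways: half second cousins through their fathers (r = 1/64) and first cousins through their mothers (r = 1/8).
r = 1/64 + 1/8 = 9/64 = 0.140625.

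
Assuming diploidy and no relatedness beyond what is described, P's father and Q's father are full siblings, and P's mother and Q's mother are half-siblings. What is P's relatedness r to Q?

0.1875

With two independent routes of shared ancestry, r is the sum of the two contributions.
P and Q are related in two ways: first cousins through their fathers (r = 1/8) and half first cousins through their mothers (r = 1/16).
r = 1/8 + 1/16 = 3/16 = 0.1875.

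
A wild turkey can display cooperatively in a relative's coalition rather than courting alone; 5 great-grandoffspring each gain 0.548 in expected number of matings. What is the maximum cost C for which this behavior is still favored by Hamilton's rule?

0.3425

r to a great-grandoffspring = 1/8 (three parent–offspring links: r = (1/2)^3 = 1/8).
Hamilton's rule: n·r·B > C, so the trait is favored while C < n·r·B = 5·0.125·0.548 = 0.3425.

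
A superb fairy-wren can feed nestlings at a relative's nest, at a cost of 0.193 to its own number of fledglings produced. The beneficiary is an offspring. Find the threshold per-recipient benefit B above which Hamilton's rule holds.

0.386

r to an offspring = 0.5 (one parent–offspring link: r = (1/2)^1 = 1/2).
Hamilton's rule with n recipients of equal r: n·r·B > C, so B > C/(n·r) = 0.193/(1·0.5) = 0.386.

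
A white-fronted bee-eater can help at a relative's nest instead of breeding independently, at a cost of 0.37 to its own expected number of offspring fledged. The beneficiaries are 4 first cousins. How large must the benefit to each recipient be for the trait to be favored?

r to a first cousin = 1/8 (first cousins share one grandparent pair — two paths of length 4: r = 2·(1/2)^4 = 1/8).
Hamilton's rule with n recipients of equal r: n·r·B > C, so B > C/(n·r) = 0.37/(4·0.125) = 0.74.

0.74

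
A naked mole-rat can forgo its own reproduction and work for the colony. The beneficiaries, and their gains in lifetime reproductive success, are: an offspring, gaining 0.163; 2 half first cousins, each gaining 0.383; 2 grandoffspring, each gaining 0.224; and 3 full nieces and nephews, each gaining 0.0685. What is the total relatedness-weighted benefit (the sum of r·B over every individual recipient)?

0.29275

r to an offspring = 1/2 (one parent–offspring link: r = (1/2)^1 = 1/2).
r to a half first cousin = 1/16 (half first cousins share one grandparent — one path of length 4: r = (1/2)^4 = 1/16).
r to a grandoffspring = 1/4 (two parent–offspring links: r = (1/2)^2 = 1/4).
r to a full niece or nephew = 1/4 (full aunt/uncle↔niece/nephew: two paths of length 3 through the shared grandparent pair: r = 2·(1/2)^3 = 1/4).
Summing one r·B term per recipient: 1·0.5·0.163 + 2·0.0625·0.383 + 2·0.25·0.224 + 3·0.25·0.0685 = 0.29275.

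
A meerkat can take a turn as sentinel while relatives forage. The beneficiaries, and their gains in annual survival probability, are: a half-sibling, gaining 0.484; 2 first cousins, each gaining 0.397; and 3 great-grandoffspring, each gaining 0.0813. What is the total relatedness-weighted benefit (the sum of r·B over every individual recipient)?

0.2507375

r to a half-sibling = 1/4 (half-sibs share one parent — one path of length 2: r = (1/2)^2 = 1/4).
r to a first cousin = 0.125 (first cousins share one grandparent pair — two paths of length 4: r = 2·(1/2)^4 = 1/8).
r to a great-grandoffspring = 1/8 (three parent–offspring links: r = (1/2)^3 = 1/8).
Summing one r·B term per recipient: 1·0.25·0.484 + 2·0.125·0.397 + 3·0.125·0.0813 = 0.2507375.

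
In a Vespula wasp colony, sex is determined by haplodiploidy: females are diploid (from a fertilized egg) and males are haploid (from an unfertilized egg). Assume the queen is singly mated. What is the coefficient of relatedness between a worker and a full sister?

0.75

Haplodiploid full sisters inherit their father's entire haploid genome identically (contributing 1/2) and on average half of their mother's contribution (1/2 · 1/2 = 1/4); r = 1/2 + 1/4 = 3/4.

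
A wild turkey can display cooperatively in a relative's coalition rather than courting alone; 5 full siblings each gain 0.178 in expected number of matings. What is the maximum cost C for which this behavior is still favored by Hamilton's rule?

r to a full sibling = 0.5 (full sibs share both parents — two paths of length 2: r = 2·(1/2)^2 = 1/2).
Hamilton's rule: n·r·B > C, so the trait is favored while C < n·r·B = 5·0.5·0.178 = 0.445.

0.445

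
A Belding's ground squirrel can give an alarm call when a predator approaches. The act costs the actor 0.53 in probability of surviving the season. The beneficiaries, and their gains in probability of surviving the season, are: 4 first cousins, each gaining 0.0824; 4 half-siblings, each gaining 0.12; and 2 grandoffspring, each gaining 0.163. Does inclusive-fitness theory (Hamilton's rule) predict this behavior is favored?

No

Hamilton's rule: the trait is favored when the sum of r·B over every recipient exceeds the actor's cost C.
r to a first cousin = 0.125 (first cousins share one grandparent pair — two paths of length 4: r = 2·(1/2)^4 = 1/8).
r to a half-sibling = 0.25 (half-sibs share one parent — one path of length 2: r = (1/2)^2 = 1/4).
r to a grandoffspring = 1/4 (two parent–offspring links: r = (1/2)^2 = 1/4).
Summing one r·B term per recipient: 4·0.125·0.0824 + 4·0.25·0.12 + 2·0.25·0.163 = 0.2427.
0.2427 < 0.53: the indirect benefit is less than the cost.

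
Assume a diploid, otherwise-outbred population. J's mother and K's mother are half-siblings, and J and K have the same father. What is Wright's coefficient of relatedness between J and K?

Independent pedigree routes through distinct common ancestors add.
J and K are related in two ways: half first cousins through their mothers (r = 1/16) and half-sibs through their shared father (r = 1/4).
r = 1/16 + 1/4 = 5/16 = 0.3125.

0.3125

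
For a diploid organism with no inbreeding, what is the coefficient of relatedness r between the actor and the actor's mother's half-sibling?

Each parent–offspring link contributes a factor of 1/2, and independent paths through distinct common ancestors add.
Half-aunt/uncle↔niece/nephew: one path of length 3: r = (1/2)^3 = 1/8.

0.125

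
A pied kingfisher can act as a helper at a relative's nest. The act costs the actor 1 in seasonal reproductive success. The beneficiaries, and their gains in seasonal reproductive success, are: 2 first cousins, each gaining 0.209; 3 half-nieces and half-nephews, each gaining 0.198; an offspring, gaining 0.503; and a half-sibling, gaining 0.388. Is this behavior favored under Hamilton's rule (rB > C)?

No

Hamilton's rule: the trait is favored when the sum of r·B over every recipient exceeds the actor's cost C.
r to a first cousin = 1/8 (first cousins share one grandparent pair — two paths of length 4: r = 2·(1/2)^4 = 1/8).
r to a half-niece or half-nephew = 0.125 (half-aunt/uncle↔niece/nephew: one path of length 3: r = (1/2)^3 = 1/8).
r to an offspring = 0.5 (one parent–offspring link: r = (1/2)^1 = 1/2).
r to a half-sibling = 1/4 (half-sibs share one parent — one path of length 2: r = (1/2)^2 = 1/4).
Summing one r·B term per recipient: 2·0.125·0.209 + 3·0.125·0.198 + 1·0.5·0.503 + 1·0.25·0.388 = 0.475.
0.475 < 1: the indirect benefit is less than the cost.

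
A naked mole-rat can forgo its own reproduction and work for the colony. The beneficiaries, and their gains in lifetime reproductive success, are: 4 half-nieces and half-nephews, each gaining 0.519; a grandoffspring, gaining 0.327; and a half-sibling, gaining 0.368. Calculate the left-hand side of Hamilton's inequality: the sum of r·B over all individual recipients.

0.43325

r to a half-niece or half-nephew = 1/8 (half-aunt/uncle↔niece/nephew: one path of length 3: r = (1/2)^3 = 1/8).
r to a grandoffspring = 0.25 (two parent–offspring links: r = (1/2)^2 = 1/4).
r to a half-sibling = 0.25 (half-sibs share one parent — one path of length 2: r = (1/2)^2 = 1/4).
Summing one r·B term per recipient: 4·0.125·0.519 + 1·0.25·0.327 + 1·0.25·0.368 = 0.43325.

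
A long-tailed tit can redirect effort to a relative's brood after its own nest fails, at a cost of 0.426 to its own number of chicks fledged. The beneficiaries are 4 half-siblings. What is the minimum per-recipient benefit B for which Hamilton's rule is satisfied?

r to a half-sibling = 0.25 (half-sibs share one parent — one path of length 2: r = (1/2)^2 = 1/4).
Hamilton's rule with n recipients of equal r: n·r·B > C, so B > C/(n·r) = 0.426/(4·0.25) = 0.426.

0.426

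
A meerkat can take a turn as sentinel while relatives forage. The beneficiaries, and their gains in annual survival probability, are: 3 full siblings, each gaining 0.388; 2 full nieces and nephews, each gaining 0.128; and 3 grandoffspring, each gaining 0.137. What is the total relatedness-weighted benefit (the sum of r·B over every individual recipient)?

0.74875

r to a full sibling = 0.5 (full sibs share both parents — two paths of length 2: r = 2·(1/2)^2 = 1/2).
r to a full niece or nephew = 1/4 (full aunt/uncle↔niece/nephew: two paths of length 3 through the shared grandparent pair: r = 2·(1/2)^3 = 1/4).
r to a grandoffspring = 1/4 (two parent–offspring links: r = (1/2)^2 = 1/4).
Summing one r·B term per recipient: 3·0.5·0.388 + 2·0.25·0.128 + 3·0.25·0.137 = 0.74875.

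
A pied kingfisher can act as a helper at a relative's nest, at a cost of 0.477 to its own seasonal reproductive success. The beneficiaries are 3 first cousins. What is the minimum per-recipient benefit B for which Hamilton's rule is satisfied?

1.272

r to a first cousin = 1/8 (first cousins share one grandparent pair — two paths of length 4: r = 2·(1/2)^4 = 1/8).
Hamilton's rule with n recipients of equal r: n·r·B > C, so B > C/(n·r) = 0.477/(3·0.125) = 1.272.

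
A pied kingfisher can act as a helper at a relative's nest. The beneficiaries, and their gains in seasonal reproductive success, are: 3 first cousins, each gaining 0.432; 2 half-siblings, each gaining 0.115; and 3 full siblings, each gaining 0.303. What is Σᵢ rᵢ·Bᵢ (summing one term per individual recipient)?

r to a first cousin = 0.125 (first cousins share one grandparent pair — two paths of length 4: r = 2·(1/2)^4 = 1/8).
r to a half-sibling = 1/4 (half-sibs share one parent — one path of length 2: r = (1/2)^2 = 1/4).
r to a full sibling = 1/2 (full sibs share both parents — two paths of length 2: r = 2·(1/2)^2 = 1/2).
Summing one r·B term per recipient: 3·0.125·0.432 + 2·0.25·0.115 + 3·0.5·0.303 = 0.674.

0.674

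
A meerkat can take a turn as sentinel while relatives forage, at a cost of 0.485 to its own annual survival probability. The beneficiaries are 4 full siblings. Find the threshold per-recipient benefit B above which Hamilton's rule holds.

r to a full sibling = 0.5 (full sibs share both parents — two paths of length 2: r = 2·(1/2)^2 = 1/2).
Hamilton's rule with n recipients of equal r: n·r·B > C, so B > C/(n·r) = 0.485/(4·0.5) = 0.2425.

0.2425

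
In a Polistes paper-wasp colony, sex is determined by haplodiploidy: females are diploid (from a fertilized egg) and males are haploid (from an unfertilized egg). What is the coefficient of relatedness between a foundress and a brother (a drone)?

Her haploid brother carries none of their father's genes and a random half of their mother's genome; that half matches the maternal half of her own genome with probability 1/2: r = 1/2 · 1/2 = 1/4.

0.25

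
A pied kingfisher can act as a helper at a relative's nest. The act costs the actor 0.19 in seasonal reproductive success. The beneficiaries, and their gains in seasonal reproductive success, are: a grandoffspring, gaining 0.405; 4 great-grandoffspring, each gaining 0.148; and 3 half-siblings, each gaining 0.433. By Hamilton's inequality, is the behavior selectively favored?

Yes

Hamilton's rule: the trait is favored when the sum of r·B over every recipient exceeds the actor's cost C.
r to a grandoffspring = 1/4 (two parent–offspring links: r = (1/2)^2 = 1/4).
r to a great-grandoffspring = 1/8 (three parent–offspring links: r = (1/2)^3 = 1/8).
r to a half-sibling = 0.25 (half-sibs share one parent — one path of length 2: r = (1/2)^2 = 1/4).
Summing one r·B term per recipient: 1·0.25·0.405 + 4·0.125·0.148 + 3·0.25·0.433 = 0.5.
0.5 > 0.19: the indirect benefit exceeds the cost.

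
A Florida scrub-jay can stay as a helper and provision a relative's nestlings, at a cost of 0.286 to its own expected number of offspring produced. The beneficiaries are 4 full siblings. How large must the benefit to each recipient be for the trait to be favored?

0.143

r to a full sibling = 1/2 (full sibs share both parents — two paths of length 2: r = 2·(1/2)^2 = 1/2).
Hamilton's rule with n recipients of equal r: n·r·B > C, so B > C/(n·r) = 0.286/(4·0.5) = 0.143.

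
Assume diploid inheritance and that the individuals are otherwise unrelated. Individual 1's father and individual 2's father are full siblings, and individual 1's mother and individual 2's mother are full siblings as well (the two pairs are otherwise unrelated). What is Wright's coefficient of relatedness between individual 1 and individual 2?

With two independent routes of shared ancestry, r is the sum of the two contributions.
Individual 1 and individual 2 are related in two ways: first cousins through their fathers (r = 1/8) and first cousins through their mothers (r = 1/8) — i.e. double first cousins.
r = 1/8 + 1/8 = 0.25.

0.25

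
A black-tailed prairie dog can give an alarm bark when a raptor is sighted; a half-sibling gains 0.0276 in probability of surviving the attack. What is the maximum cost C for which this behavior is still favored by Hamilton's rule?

0.0069

r to a half-sibling = 0.25 (half-sibs share one parent — one path of length 2: r = (1/2)^2 = 1/4).
Hamilton's rule: n·r·B > C, so the trait is favored while C < n·r·B = 1·0.25·0.0276 = 0.0069.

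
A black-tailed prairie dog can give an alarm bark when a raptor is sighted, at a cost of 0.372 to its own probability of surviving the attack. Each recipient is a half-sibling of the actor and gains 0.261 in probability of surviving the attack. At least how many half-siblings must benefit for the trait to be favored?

6

r to a half-sibling = 1/4 (half-sibs share one parent — one path of length 2: r = (1/2)^2 = 1/4).
Hamilton's rule: n·r·B > C  ⇒  n > C/(r·B) = 0.372/(0.25·0.261) = 5.701.
The smallest integer exceeding 5.701 is 6.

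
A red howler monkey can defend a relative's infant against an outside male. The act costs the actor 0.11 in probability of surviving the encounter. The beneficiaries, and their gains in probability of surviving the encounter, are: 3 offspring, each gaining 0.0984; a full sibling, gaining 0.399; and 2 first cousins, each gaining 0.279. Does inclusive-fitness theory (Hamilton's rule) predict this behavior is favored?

Hamilton's rule: the trait is favored when the sum of r·B over every recipient exceeds the actor's cost C.
r to an offspring = 0.5 (one parent–offspring link: r = (1/2)^1 = 1/2).
r to a full sibling = 0.5 (full sibs share both parents — two paths of length 2: r = 2·(1/2)^2 = 1/2).
r to a first cousin = 0.125 (first cousins share one grandparent pair — two paths of length 4: r = 2·(1/2)^4 = 1/8).
Summing one r·B term per recipient: 3·0.5·0.0984 + 1·0.5·0.399 + 2·0.125·0.279 = 0.41685.
0.41685 > 0.11: the indirect benefit exceeds the cost.

Yes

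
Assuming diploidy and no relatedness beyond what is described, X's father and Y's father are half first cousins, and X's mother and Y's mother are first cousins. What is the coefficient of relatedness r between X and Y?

0.046875

Relatedness sums over independent paths through distinct common ancestors.
X and Y are related in two ways: half second cousins through their fathers (r = 1/64) and second cousins through their mothers (r = 1/32).
r = 1/64 + 1/32 = 0.046875.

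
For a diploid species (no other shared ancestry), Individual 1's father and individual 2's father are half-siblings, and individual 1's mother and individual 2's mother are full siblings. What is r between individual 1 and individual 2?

Independent pedigree routes through distinct common ancestors add.
Individual 1 and individual 2 are related in two ways: half first cousins through their fathers (r = 1/16) and first cousins through their mothers (r = 1/8).
r = 1/16 + 1/8 = 3/16 = 0.1875.

0.1875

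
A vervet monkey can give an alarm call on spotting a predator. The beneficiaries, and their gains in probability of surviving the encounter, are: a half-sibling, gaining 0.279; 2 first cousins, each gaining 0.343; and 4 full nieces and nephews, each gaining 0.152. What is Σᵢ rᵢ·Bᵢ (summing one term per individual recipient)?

r to a half-sibling = 0.25 (half-sibs share one parent — one path of length 2: r = (1/2)^2 = 1/4).
r to a first cousin = 1/8 (first cousins share one grandparent pair — two paths of length 4: r = 2·(1/2)^4 = 1/8).
r to a full niece or nephew = 0.25 (full aunt/uncle↔niece/nephew: two paths of length 3 through the shared grandparent pair: r = 2·(1/2)^3 = 1/4).
Summing one r·B term per recipient: 1·0.25·0.279 + 2·0.125·0.343 + 4·0.25·0.152 = 0.3075.

0.3075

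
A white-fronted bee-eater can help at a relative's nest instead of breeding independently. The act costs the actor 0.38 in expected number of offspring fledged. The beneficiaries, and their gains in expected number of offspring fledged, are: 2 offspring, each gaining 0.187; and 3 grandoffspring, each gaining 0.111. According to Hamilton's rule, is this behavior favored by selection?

Hamilton's rule: the trait is favored when the sum of r·B over every recipient exceeds the actor's cost C.
r to an offspring = 1/2 (one parent–offspring link: r = (1/2)^1 = 1/2).
r to a grandoffspring = 0.25 (two parent–offspring links: r = (1/2)^2 = 1/4).
Summing one r·B term per recipient: 2·0.5·0.187 + 3·0.25·0.111 = 0.27025.
0.27025 < 0.38: the indirect benefit is less than the cost.

No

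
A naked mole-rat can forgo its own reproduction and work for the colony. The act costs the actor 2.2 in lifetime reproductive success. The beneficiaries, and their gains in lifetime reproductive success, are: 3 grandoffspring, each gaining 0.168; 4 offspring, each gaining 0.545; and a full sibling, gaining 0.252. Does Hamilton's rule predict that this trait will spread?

Hamilton's rule: the trait is favored when the sum of r·B over every recipient exceeds the actor's cost C.
r to a grandoffspring = 0.25 (two parent–offspring links: r = (1/2)^2 = 1/4).
r to an offspring = 1/2 (one parent–offspring link: r = (1/2)^1 = 1/2).
r to a full sibling = 0.5 (full sibs share both parents — two paths of length 2: r = 2·(1/2)^2 = 1/2).
Summing one r·B term per recipient: 3·0.25·0.168 + 4·0.5·0.545 + 1·0.5·0.252 = 1.342.
1.342 < 2.2: the indirect benefit is less than the cost.

No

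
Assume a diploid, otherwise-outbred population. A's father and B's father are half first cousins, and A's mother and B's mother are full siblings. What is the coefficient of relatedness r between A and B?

0.140625

Independent pedigree routes through distinct common ancestors add.
A and B are related in two ways: half second cousins through their fathers (r = 1/64) and first cousins through their mothers (r = 1/8).
r = 1/64 + 1/8 = 0.140625.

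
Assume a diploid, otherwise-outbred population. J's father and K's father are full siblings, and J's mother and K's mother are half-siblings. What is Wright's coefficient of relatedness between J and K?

0.1875

With two independent routes of shared ancestry, r is the sum of the two contributions.
J and K are related in two ways: first cousins through their fathers (r = 1/8) and half first cousins through their mothers (r = 1/16).
r = 1/8 + 1/16 = 3/16 = 0.1875.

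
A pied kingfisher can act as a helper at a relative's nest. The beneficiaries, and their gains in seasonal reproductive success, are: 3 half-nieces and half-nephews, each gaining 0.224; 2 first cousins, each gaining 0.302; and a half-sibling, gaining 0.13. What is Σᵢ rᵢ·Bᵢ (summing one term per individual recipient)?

0.192

r to a half-niece or half-nephew = 1/8 (half-aunt/uncle↔niece/nephew: one path of length 3: r = (1/2)^3 = 1/8).
r to a first cousin = 1/8 (first cousins share one grandparent pair — two paths of length 4: r = 2·(1/2)^4 = 1/8).
r to a half-sibling = 0.25 (half-sibs share one parent — one path of length 2: r = (1/2)^2 = 1/4).
Summing one r·B term per recipient: 3·0.125·0.224 + 2·0.125·0.302 + 1·0.25·0.13 = 0.192.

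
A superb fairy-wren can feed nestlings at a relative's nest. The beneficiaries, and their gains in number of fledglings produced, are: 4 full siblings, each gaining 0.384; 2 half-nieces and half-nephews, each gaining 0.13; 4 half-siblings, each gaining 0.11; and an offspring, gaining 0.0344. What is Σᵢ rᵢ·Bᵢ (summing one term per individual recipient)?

r to a full sibling = 1/2 (full sibs share both parents — two paths of length 2: r = 2·(1/2)^2 = 1/2).
r to a half-niece or half-nephew = 1/8 (half-aunt/uncle↔niece/nephew: one path of length 3: r = (1/2)^3 = 1/8).
r to a half-sibling = 1/4 (half-sibs share one parent — one path of length 2: r = (1/2)^2 = 1/4).
r to an offspring = 0.5 (one parent–offspring link: r = (1/2)^1 = 1/2).
Summing one r·B term per recipient: 4·0.5·0.384 + 2·0.125·0.13 + 4·0.25·0.11 + 1·0.5·0.0344 = 0.9277.

0.9277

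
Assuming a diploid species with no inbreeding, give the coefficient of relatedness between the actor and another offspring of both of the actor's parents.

0.5

Each parent–offspring link contributes a factor of 1/2, and independent paths through distinct common ancestors add.
Full sibs share both parents — two paths of length 2: r = 2·(1/2)^2 = 1/2.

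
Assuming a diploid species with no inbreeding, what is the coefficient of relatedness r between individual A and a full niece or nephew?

Each parent–offspring link contributes a factor of 1/2, and independent paths through distinct common ancestors add.
Full aunt/uncle↔niece/nephew: two paths of length 3 through the shared grandparent pair: r = 2·(1/2)^3 = 1/4.

0.25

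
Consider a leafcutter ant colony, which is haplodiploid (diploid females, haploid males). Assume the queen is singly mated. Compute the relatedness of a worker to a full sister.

Haplodiploid full sisters inherit their father's entire haploid genome identically (contributing 1/2) and on average half of their mother's contribution (1/2 · 1/2 = 1/4); r = 1/2 + 1/4 = 3/4.

0.75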